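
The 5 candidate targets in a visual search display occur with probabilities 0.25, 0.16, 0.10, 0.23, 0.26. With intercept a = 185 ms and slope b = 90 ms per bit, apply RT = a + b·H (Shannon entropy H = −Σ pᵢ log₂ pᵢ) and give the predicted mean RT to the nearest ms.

387 ms

H = 0.25·log₂(1/0.25) + 0.16·log₂(1/0.16) + 0.10·log₂(1/0.10) + 0.23·log₂(1/0.23) + 0.26·log₂(1/0.26) = 2.2482 bits.
RT = 185 + 90 × 2.2482 = 387.33 ms.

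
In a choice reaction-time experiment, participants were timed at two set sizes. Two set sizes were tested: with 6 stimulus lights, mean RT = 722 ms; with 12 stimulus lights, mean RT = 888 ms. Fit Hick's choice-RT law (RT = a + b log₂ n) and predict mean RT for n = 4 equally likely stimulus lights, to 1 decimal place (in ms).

Solve the two-equation system in a and b:
  b = (888 − 722) / (log₂ 12 − log₂ 6) = 166 / (3.5850 − 2.5850) = 166.000 ms/bit
  a = 722 − 166.000 × 2.5850 = 292.896 ms
Then RT(4) = 292.896 + 166.000 × log₂ 4 = 292.896 + 166.000 × 2 ≈ 624.896 ms.

624.9 ms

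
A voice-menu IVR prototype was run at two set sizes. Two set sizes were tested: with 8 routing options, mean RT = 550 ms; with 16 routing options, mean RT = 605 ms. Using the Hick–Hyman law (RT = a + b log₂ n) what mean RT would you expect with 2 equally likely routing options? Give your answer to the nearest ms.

Fit slope and intercept:
  b = (605 − 550) / (log₂ 16 − log₂ 8) = 55 / (4 − 3) = 55 ms/bit
  a = 550 − 55 × 3 = 385 ms
Then RT(2) = 385 + 55 × log₂ 2 = 385 + 55 × 1 ≈ 440.000 ms.

440 ms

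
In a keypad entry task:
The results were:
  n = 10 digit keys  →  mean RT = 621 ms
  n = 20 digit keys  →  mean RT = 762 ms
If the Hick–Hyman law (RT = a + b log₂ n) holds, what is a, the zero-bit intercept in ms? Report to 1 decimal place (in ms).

b = (RT₂ − RT₁)/(log₂ n₂ − log₂ n₁) = (762 − 621)/(4.3219 − 3.3219) = 141.000 ms/bit.
Intercept: a = 621 − 141.000·log₂(10) = 152.608 ms.

152.6 ms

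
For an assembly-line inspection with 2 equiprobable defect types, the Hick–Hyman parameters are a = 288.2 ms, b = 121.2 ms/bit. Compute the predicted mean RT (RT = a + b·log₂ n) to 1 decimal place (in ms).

409.4 ms

log₂(2) = 1 bits, so RT = 288.2 + 121.2 × 1 ≈ 409.400 ms.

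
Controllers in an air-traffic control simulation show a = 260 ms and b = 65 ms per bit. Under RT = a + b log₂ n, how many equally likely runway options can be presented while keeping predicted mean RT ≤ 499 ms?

Information budget: (499 − 260)/65 = 3.6769 bits, so n ≤ 2^3.6769 = 12.790 → at most 12.

12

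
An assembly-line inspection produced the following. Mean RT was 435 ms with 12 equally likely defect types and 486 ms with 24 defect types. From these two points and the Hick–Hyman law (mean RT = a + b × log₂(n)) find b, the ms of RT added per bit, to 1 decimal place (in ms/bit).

The slope on a log₂ axis is (486 − 435) / (4.5850 − 3.5850) = 51.000 ms/bit.

51.0 ms/bit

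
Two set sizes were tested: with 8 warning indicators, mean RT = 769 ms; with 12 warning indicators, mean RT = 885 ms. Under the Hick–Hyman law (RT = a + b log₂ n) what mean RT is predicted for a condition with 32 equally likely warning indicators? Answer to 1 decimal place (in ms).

Fit slope and intercept:
  b = (885 − 769) / (log₂ 12 − log₂ 8) = 116 / (3.5850 − 3) = 198.303 ms/bit
  a = 769 − 198.303 × 3 = 174.090 ms
Then RT(32) = 174.090 + 198.303 × log₂ 32 = 174.090 + 198.303 × 5 ≈ 1165.607 ms.

1165.6 ms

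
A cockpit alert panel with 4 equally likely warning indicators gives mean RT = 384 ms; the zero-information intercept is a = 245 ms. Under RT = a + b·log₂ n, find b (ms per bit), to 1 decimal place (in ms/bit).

69.5 ms/bit

b = (384 − 245) / log₂(4) = 139 / 2 = 69.500 ms/bit.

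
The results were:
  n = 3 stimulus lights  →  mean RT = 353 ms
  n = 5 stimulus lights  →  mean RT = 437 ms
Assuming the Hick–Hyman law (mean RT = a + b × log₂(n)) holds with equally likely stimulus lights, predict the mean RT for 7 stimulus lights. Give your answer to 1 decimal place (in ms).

With log₂ n on the abscissa the relation is linear; from the two conditions:
  b = (437 − 353) / (log₂ 5 − log₂ 3) = 84 / (2.3219 − 1.5850) = 113.981 ms/bit
  a = 353 − 113.981 × 1.5850 = 172.345 ms
Then RT(7) = 172.345 + 113.981 × log₂ 7 = 172.345 + 113.981 × 2.8074 ≈ 492.329 ms.

492.3 ms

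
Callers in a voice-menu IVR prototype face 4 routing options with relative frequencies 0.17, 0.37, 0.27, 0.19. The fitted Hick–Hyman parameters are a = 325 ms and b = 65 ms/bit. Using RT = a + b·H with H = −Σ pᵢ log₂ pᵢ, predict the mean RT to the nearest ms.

H = 0.17·log₂(1/0.17) + 0.37·log₂(1/0.37) + 0.27·log₂(1/0.27) + 0.19·log₂(1/0.19) = 1.9306 bits.
RT = 325 + 65 × 1.9306 = 450.49 ms.

450 ms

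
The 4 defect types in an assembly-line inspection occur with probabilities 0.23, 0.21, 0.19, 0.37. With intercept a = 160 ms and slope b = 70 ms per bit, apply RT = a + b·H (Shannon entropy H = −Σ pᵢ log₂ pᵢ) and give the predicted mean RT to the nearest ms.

Entropy contributions −pᵢ log₂ pᵢ: 0.4877, 0.4728, 0.4552, 0.5307; sum H = 1.9464 bits.
RT = a + bH = 160 + 70·1.9464 = 296.25 ms.

296 ms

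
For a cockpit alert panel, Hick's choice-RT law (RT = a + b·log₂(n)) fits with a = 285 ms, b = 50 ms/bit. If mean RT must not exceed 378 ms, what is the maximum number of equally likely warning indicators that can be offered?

Set 285 + 50·log₂ n ≤ 378 → log₂ n ≤ (378 − 285)/50 = 1.8600.
So n ≤ 2^1.8600 = 3.630; the largest integer n is 3.

3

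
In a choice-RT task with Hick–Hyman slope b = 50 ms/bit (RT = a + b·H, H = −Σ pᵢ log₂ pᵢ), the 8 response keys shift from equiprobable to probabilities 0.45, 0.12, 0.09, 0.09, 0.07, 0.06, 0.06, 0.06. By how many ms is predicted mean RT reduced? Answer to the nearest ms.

25 ms

The RT saving is b·ΔH. Equiprobable H₀ = log₂(8) = 3.0000 bits; with the given probabilities H = 2.5099 bits.
b·(H₀ − H) = 50 × (3.0000 − 2.5099) = 24.50 ms.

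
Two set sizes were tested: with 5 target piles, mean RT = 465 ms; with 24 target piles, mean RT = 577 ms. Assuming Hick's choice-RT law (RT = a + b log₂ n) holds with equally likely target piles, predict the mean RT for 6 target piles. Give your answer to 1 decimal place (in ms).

Solve the two-equation system in a and b:
  b = (577 − 465) / (log₂ 24 − log₂ 5) = 112 / (4.5850 − 2.3219) = 49.491 ms/bit
  a = 465 − 49.491 × 2.3219 = 350.085 ms
Then RT(6) = 350.085 + 49.491 × log₂ 6 = 350.085 + 49.491 × 2.5850 ≈ 478.018 ms.

478.0 ms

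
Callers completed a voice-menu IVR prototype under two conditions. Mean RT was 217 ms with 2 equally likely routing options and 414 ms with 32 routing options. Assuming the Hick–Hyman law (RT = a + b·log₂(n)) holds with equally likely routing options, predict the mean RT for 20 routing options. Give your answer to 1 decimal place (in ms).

380.6 ms

RT is linear in log₂ n, so two points fix the line:
  b = (414 − 217) / (log₂ 32 − log₂ 2) = 197 / (5 − 1) = 49.250 ms/bit
  a = 217 − 49.250 × 1 = 167.750 ms
Then RT(20) = 167.750 + 49.250 × log₂ 20 = 167.750 + 49.250 × 4.3219 ≈ 380.605 ms.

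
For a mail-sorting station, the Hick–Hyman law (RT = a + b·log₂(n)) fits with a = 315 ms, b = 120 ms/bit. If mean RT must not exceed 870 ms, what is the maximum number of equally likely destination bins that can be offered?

Information budget: (870 − 315)/120 = 4.6250 bits, so n ≤ 2^4.6250 = 24.675 → at most 24.

24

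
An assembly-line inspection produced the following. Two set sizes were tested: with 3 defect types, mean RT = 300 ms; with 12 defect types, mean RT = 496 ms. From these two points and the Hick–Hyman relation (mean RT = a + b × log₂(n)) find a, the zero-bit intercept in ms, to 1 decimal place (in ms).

b = (RT₂ − RT₁)/(log₂ n₂ − log₂ n₁) = (496 − 300)/(3.5850 − 1.5850) = 98.000 ms/bit.
Intercept: a = 300 − 98.000·log₂(3) = 144.674 ms.

144.7 ms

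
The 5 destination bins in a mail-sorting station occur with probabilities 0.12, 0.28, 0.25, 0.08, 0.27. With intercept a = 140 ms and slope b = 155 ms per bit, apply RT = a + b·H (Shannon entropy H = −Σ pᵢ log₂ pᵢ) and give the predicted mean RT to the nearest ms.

Entropy contributions −pᵢ log₂ pᵢ: 0.3671, 0.5142, 0.5000, 0.2915, 0.5100; sum H = 2.1828 bits.
RT = a + bH = 140 + 155·2.1828 = 478.34 ms.

478 ms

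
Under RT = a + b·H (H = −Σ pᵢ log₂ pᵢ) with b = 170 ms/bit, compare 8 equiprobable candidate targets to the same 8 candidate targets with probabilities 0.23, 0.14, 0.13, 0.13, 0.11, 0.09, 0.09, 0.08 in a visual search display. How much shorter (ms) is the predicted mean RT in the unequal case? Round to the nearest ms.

The RT saving is b·ΔH. Equiprobable H₀ = log₂(8) = 3.0000 bits; with the given probabilities H = 2.9172 bits.
b·(H₀ − H) = 170 × (3.0000 − 2.9172) = 14.08 ms.

14 ms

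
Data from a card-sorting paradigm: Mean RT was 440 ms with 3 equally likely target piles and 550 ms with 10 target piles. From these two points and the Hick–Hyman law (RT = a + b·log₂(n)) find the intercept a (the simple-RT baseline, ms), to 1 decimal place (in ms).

b = (RT₂ − RT₁)/(log₂ n₂ − log₂ n₁) = (550 − 440)/(3.3219 − 1.5850) = 63.329 ms/bit.
Intercept: a = 440 − 63.329·log₂(3) = 339.626 ms.

339.6 ms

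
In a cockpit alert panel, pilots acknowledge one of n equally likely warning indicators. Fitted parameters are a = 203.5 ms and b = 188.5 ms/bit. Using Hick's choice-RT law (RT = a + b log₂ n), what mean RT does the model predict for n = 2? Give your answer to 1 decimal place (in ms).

log₂(2) = 1 bits, so RT = 203.5 + 188.5 × 1 ≈ 392.000 ms.

392.0 ms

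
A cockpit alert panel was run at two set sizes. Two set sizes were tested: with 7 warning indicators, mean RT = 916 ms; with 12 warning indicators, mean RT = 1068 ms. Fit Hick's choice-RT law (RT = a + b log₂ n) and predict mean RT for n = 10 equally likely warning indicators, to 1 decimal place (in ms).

1016.6 ms

Solve the two-equation system in a and b:
  b = (1068 − 916) / (log₂ 12 − log₂ 7) = 152 / (3.5850 − 2.8074) = 195.471 ms/bit
  a = 916 − 195.471 × 2.8074 = 367.243 ms
Then RT(10) = 367.243 + 195.471 × log₂ 10 = 367.243 + 195.471 × 3.3219 ≈ 1016.584 ms.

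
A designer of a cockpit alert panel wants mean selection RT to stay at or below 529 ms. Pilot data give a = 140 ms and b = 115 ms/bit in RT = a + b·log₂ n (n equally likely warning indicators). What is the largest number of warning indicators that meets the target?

10

Information budget: (529 − 140)/115 = 3.3826 bits, so n ≤ 2^3.3826 = 10.430 → at most 10.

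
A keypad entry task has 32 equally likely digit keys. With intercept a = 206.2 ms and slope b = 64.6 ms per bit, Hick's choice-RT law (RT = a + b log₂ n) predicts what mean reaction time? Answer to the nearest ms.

529 ms

log₂(32) = 5 bits, so RT = 206.2 + 64.6 × 5 ≈ 529.200 ms.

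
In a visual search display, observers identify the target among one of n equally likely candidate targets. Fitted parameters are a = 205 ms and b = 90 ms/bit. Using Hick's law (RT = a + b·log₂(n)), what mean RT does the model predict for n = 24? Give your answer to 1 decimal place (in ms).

log₂(24) = 4.5850 bits, so RT = 205 + 90 × 4.5850 ≈ 617.647 ms.

617.6 ms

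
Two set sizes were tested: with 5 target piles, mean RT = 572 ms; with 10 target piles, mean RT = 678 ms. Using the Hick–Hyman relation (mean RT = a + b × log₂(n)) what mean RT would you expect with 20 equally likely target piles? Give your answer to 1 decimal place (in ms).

Solve the two-equation system in a and b:
  b = (678 − 572) / (log₂ 10 − log₂ 5) = 106 / (3.3219 − 2.3219) = 106.000 ms/bit
  a = 572 − 106.000 × 2.3219 = 325.876 ms
Then RT(20) = 325.876 + 106.000 × log₂ 20 = 325.876 + 106.000 × 4.3219 ≈ 784.000 ms.

784.0 ms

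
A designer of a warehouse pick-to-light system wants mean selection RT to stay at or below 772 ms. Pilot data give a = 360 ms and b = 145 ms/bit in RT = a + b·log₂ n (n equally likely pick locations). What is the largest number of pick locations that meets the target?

145·log₂ n ≤ 772 − 360 = 412, giving log₂ n ≤ 2.8414 and n ≤ 7.167. The largest whole number is 7.

7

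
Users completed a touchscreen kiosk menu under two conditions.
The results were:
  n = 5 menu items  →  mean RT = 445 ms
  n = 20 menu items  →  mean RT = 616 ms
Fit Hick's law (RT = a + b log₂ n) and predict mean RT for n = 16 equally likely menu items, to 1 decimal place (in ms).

Solve the two-equation system in a and b:
  b = (616 − 445) / (log₂ 20 − log₂ 5) = 171 / (4.3219 − 2.3219) = 85.500 ms/bit
  a = 445 − 85.500 × 2.3219 = 246.475 ms
Then RT(16) = 246.475 + 85.500 × log₂ 16 = 246.475 + 85.500 × 4 ≈ 588.475 ms.

588.5 ms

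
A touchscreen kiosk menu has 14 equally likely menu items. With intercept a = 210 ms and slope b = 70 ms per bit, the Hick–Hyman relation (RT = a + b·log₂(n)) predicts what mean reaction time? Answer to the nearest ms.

477 ms

log₂(14) = 3.8074 bits, so RT = 210 + 70 × 3.8074 ≈ 476.515 ms.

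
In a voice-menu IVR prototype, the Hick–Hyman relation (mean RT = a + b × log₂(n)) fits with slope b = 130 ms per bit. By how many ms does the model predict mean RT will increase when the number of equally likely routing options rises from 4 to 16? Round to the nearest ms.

ΔRT = (a + b log₂ n₂) − (a + b log₂ n₁) = b·(log₂ n₂ − log₂ n₁).
log₂(16) − log₂(4) = log₂(16/4) = log₂(4) = 2.
ΔRT = 130 × 2.0000 = 260.000 ms.

260 ms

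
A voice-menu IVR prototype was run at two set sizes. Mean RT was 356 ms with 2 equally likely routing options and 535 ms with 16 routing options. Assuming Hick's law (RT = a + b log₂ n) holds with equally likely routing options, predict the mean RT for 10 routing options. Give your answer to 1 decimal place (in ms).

Fit slope and intercept:
  b = (535 − 356) / (log₂ 16 − log₂ 2) = 179 / (4 − 1) = 59.667 ms/bit
  a = 356 − 59.667 × 1 = 296.333 ms
Then RT(10) = 296.333 + 59.667 × log₂ 10 = 296.333 + 59.667 × 3.3219 ≈ 494.542 ms.

494.5 ms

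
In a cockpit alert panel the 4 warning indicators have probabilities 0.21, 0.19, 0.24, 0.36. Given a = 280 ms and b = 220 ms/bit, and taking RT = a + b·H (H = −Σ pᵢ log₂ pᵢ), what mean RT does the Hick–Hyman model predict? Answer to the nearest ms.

710 ms

Entropy contributions −pᵢ log₂ pᵢ: 0.4728, 0.4552, 0.4941, 0.5306; sum H = 1.9528 bits.
RT = a + bH = 280 + 220·1.9528 = 709.62 ms.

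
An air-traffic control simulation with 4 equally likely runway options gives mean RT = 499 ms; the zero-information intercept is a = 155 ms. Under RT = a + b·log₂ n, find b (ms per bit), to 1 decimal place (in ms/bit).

4 alternatives carry log₂ 4 = 2 bits; the choice cost is 499 − 155 = 344 ms, so b = 344/2 = 172.000 ms/bit.

172.0 ms/bit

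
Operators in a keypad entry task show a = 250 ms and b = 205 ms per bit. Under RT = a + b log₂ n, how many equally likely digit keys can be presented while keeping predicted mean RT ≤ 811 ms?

6

205·log₂ n ≤ 811 − 250 = 561, giving log₂ n ≤ 2.7366 and n ≤ 6.665. The largest whole number is 6.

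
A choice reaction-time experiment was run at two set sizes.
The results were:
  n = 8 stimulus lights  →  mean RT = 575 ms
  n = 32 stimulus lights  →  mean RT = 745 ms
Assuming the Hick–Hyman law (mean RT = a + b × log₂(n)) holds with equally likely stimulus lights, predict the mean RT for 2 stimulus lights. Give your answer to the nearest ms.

Fit slope and intercept:
  b = (745 − 575) / (log₂ 32 − log₂ 8) = 170 / (5 − 3) = 85 ms/bit
  a = 575 − 85 × 3 = 320 ms
Then RT(2) = 320 + 85 × log₂ 2 = 320 + 85 × 1 ≈ 405.000 ms.

405 ms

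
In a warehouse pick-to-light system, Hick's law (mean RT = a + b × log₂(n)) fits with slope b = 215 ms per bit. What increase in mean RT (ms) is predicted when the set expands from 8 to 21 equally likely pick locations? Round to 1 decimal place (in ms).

299.3 ms

ΔRT = (a + b log₂ n₂) − (a + b log₂ n₁) = b·(log₂ n₂ − log₂ n₁).
log₂(21) − log₂(8) = 4.3923 − 3 = 1.3923.
ΔRT = 215 × 1.3923 = 299.348 ms.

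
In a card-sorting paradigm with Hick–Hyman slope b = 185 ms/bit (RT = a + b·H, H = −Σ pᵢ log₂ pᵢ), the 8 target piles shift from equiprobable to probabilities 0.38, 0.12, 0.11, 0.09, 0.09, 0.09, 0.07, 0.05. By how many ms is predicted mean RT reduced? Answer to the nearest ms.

Equiprobable entropy H₀ = log₂ 8 = 3.0000 bits.
Skewed entropy H = −Σ pᵢ log₂ pᵢ = 2.6704 bits.
ΔRT = b·(H₀ − H) = 185 × 0.3296 = 60.97 ms.

61 ms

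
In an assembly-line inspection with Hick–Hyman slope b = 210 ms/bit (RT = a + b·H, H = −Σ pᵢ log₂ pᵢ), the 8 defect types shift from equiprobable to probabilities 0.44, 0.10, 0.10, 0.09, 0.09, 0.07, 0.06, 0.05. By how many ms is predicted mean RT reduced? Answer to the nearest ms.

97 ms

Equiprobable entropy H₀ = log₂ 8 = 3.0000 bits.
Skewed entropy H = −Σ pᵢ log₂ pᵢ = 2.5390 bits.
ΔRT = b·(H₀ − H) = 210 × 0.4610 = 96.80 ms.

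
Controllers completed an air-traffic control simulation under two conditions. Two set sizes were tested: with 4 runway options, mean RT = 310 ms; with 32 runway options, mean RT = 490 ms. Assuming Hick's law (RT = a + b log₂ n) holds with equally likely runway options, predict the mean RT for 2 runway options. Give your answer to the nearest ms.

250 ms

Solve the two-equation system in a and b:
  b = (490 − 310) / (log₂ 32 − log₂ 4) = 180 / (5 − 2) = 60 ms/bit
  a = 310 − 60 × 2 = 190 ms
Then RT(2) = 190 + 60 × log₂ 2 = 190 + 60 × 1 ≈ 250.000 ms.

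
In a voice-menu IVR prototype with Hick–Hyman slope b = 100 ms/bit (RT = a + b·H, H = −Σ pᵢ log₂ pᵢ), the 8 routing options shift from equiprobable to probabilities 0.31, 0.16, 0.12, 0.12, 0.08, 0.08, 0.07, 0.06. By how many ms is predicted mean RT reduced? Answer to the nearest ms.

Equiprobable entropy H₀ = log₂ 8 = 3.0000 bits.
Skewed entropy H = −Σ pᵢ log₂ pᵢ = 2.7761 bits.
ΔRT = b·(H₀ − H) = 100 × 0.2239 = 22.39 ms.

22 ms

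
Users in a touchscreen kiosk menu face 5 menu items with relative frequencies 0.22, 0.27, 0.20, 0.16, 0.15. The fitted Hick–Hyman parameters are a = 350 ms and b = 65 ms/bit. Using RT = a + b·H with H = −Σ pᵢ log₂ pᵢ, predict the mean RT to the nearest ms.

Entropy contributions −pᵢ log₂ pᵢ: 0.4806, 0.5100, 0.4644, 0.4230, 0.4105; sum H = 2.2885 bits.
RT = a + bH = 350 + 65·2.2885 = 498.76 ms.

499 ms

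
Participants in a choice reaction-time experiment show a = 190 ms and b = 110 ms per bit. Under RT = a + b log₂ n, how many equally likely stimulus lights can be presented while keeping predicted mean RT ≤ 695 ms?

24

110·log₂ n ≤ 695 − 190 = 505, giving log₂ n ≤ 4.5909 and n ≤ 24.099. The largest whole number is 24.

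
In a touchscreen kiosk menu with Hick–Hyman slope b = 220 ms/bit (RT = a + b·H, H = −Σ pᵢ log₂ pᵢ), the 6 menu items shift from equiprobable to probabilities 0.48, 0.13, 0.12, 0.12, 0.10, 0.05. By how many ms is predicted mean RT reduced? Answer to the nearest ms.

91 ms

Equiprobable entropy H₀ = log₂ 6 = 2.5850 bits.
Skewed entropy H = −Σ pᵢ log₂ pᵢ = 2.1733 bits.
ΔRT = b·(H₀ − H) = 220 × 0.4116 = 90.56 ms.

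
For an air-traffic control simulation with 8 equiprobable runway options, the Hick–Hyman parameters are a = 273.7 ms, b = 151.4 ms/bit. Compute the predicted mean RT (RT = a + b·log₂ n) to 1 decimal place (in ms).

727.9 ms

log₂(8) = 3 bits, so RT = 273.7 + 151.4 × 3 ≈ 727.900 ms.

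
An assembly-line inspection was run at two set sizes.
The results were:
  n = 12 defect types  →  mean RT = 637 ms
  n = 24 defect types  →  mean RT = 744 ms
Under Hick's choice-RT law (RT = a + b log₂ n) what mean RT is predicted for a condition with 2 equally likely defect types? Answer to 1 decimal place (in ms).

With log₂ n on the abscissa the relation is linear; from the two conditions:
  b = (744 − 637) / (log₂ 24 − log₂ 12) = 107 / (4.5850 − 3.5850) = 107.000 ms/bit
  a = 637 − 107.000 × 3.5850 = 253.409 ms
Then RT(2) = 253.409 + 107.000 × log₂ 2 = 253.409 + 107.000 × 1 ≈ 360.409 ms.

360.4 ms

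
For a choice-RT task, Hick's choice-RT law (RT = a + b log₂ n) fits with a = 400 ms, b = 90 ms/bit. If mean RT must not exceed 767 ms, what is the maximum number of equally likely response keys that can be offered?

16

Set 400 + 90·log₂ n ≤ 767 → log₂ n ≤ (767 − 400)/90 = 4.0778.
So n ≤ 2^4.0778 = 16.886; the largest integer n is 16.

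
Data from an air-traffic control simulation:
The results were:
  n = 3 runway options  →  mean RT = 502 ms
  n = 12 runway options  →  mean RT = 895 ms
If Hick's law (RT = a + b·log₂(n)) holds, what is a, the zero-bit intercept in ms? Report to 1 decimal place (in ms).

Slope: b = (895 − 502) / (log₂ 12 − log₂ 3) = 393/2.0000 = 196.500 ms/bit.
a = RT₁ − b·log₂ n₁ = 502 − 196.500 × 1.5850 = 190.555 ms.

190.6 ms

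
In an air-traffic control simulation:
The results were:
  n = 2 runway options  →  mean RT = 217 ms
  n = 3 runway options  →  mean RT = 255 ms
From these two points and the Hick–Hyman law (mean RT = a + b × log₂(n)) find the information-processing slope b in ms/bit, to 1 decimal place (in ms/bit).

b = (RT₂ − RT₁)/(log₂ n₂ − log₂ n₁) = (255 − 217)/(1.5850 − 1) = 64.961 ms/bit.

65.0 ms/bit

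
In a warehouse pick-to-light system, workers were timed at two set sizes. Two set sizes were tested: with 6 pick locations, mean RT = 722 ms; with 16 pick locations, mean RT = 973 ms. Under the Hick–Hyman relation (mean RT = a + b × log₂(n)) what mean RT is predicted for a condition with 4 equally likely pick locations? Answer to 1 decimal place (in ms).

Fit slope and intercept:
  b = (973 − 722) / (log₂ 16 − log₂ 6) = 251 / (4 − 2.5850) = 177.380 ms/bit
  a = 722 − 177.380 × 2.5850 = 263.478 ms
Then RT(4) = 263.478 + 177.380 × log₂ 4 = 263.478 + 177.380 × 2 ≈ 618.239 ms.

618.2 ms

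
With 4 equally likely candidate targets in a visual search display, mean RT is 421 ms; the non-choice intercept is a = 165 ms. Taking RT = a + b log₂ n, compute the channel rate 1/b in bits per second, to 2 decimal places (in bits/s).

Choice component = 421 − 165 = 256 ms over log₂(4) = 2 bits.
b = 256 / 2 = 128.000 ms/bit, so 1/b = 7.812 bits/s.

7.81 bits/s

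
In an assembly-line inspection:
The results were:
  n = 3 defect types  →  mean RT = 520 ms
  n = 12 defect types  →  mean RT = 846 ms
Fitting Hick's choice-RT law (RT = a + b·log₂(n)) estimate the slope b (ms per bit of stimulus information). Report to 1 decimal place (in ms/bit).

163.0 ms/bit

The slope on a log₂ axis is (846 − 520) / (3.5850 − 1.5850) = 163.000 ms/bit.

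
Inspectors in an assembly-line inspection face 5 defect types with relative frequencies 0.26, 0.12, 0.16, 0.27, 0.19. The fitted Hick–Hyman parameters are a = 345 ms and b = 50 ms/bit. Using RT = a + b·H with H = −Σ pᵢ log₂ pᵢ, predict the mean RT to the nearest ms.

H = 0.26·log₂(1/0.26) + 0.12·log₂(1/0.12) + 0.16·log₂(1/0.16) + 0.27·log₂(1/0.27) + 0.19·log₂(1/0.19) = 2.2606 bits.
RT = 345 + 50 × 2.2606 = 458.03 ms.

458 ms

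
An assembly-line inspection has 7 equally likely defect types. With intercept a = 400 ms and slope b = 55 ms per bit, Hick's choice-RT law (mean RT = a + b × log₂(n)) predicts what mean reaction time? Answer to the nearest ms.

log₂(7) = 2.8074 bits, so RT = 400 + 55 × 2.8074 ≈ 554.405 ms.

554 ms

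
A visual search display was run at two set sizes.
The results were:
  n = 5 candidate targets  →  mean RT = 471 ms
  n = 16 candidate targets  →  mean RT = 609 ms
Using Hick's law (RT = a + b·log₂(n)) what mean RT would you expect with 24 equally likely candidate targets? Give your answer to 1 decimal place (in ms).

Fit slope and intercept:
  b = (609 − 471) / (log₂ 16 − log₂ 5) = 138 / (4 − 2.3219) = 82.237 ms/bit
  a = 471 − 82.237 × 2.3219 = 280.051 ms
Then RT(24) = 280.051 + 82.237 × log₂ 24 = 280.051 + 82.237 × 4.5850 ≈ 657.106 ms.

657.1 ms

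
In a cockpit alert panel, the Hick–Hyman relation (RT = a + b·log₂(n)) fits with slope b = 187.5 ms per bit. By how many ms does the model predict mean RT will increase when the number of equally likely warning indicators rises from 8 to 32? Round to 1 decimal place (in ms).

375.0 ms

The intercept a cancels: ΔRT = b·(log₂ n₂ − log₂ n₁) = b·log₂(n₂/n₁).
log₂(32) − log₂(8) = log₂(32/8) = log₂(4) = 2.
ΔRT = 187.5 × 2.0000 = 375.000 ms.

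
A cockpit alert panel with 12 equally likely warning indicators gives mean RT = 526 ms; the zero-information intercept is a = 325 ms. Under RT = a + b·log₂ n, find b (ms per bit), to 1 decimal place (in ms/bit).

log₂(12) = 3.5850 bits.
b = (RT − a)/log₂ n = (526 − 325) / 3.5850 = 56.068 ms/bit.

56.1 ms/bit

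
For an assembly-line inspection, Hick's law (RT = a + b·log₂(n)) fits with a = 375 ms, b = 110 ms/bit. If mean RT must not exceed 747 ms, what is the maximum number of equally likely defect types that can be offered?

Set 375 + 110·log₂ n ≤ 747 → log₂ n ≤ (747 − 375)/110 = 3.3818.
So n ≤ 2^3.3818 = 10.424; the largest integer n is 10.

10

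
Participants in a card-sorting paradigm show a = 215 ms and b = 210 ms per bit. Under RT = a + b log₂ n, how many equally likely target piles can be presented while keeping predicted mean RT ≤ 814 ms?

210·log₂ n ≤ 814 − 215 = 599, giving log₂ n ≤ 2.8524 and n ≤ 7.222. The largest whole number is 7.

7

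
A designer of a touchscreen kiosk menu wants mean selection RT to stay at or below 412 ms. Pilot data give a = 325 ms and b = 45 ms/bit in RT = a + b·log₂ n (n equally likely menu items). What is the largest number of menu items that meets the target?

Set 325 + 45·log₂ n ≤ 412 → log₂ n ≤ (412 − 325)/45 = 1.9333.
So n ≤ 2^1.9333 = 3.819; the largest integer n is 3.

3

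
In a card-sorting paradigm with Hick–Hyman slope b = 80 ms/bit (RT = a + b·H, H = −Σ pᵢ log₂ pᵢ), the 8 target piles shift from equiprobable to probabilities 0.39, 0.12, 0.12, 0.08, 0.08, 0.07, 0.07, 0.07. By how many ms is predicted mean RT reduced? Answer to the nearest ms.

The RT saving is b·ΔH. Equiprobable H₀ = log₂(8) = 3.0000 bits; with the given probabilities H = 2.6526 bits.
b·(H₀ − H) = 80 × (3.0000 − 2.6526) = 27.79 ms.

28 ms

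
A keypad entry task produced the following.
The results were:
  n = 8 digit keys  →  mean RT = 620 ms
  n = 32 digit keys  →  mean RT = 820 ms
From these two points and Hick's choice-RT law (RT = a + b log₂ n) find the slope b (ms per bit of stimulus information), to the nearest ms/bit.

100 ms/bit

Slope: b = (820 − 620) / (log₂ 32 − log₂ 8) = 200/2.0000 = 100 ms/bit.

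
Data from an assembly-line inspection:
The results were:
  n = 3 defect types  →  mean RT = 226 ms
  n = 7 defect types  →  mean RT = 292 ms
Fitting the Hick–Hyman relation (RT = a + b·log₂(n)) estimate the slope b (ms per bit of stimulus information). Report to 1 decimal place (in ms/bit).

54.0 ms/bit

The slope on a log₂ axis is (292 − 226) / (2.8074 − 1.5850) = 53.992 ms/bit.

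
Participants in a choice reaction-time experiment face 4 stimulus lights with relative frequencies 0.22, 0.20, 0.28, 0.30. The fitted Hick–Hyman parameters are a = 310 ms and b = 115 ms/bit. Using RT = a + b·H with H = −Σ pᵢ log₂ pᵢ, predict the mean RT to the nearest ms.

538 ms

Entropy contributions −pᵢ log₂ pᵢ: 0.4806, 0.4644, 0.5142, 0.5211; sum H = 1.9803 bits.
RT = a + bH = 310 + 115·1.9803 = 537.73 ms.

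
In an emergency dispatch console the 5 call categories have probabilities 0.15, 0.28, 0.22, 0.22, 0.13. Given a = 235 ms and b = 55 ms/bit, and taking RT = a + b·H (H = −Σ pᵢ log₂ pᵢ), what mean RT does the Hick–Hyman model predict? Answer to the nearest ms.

Entropy contributions −pᵢ log₂ pᵢ: 0.4105, 0.5142, 0.4806, 0.4806, 0.3826; sum H = 2.2686 bits.
RT = a + bH = 235 + 55·2.2686 = 359.77 ms.

360 ms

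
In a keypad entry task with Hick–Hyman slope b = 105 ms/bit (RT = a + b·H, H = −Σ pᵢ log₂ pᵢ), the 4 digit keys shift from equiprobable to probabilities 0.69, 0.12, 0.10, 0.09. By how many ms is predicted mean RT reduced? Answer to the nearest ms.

65 ms

The RT saving is b·ΔH. Equiprobable H₀ = log₂(4) = 2.0000 bits; with the given probabilities H = 1.3813 bits.
b·(H₀ − H) = 105 × (2.0000 − 1.3813) = 64.96 ms.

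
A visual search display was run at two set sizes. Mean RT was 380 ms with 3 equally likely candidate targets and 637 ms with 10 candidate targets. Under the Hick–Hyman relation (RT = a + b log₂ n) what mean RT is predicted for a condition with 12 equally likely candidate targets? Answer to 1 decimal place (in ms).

With log₂ n on the abscissa the relation is linear; from the two conditions:
  b = (637 − 380) / (log₂ 10 − log₂ 3) = 257 / (3.3219 − 1.5850) = 147.959 ms/bit
  a = 380 − 147.959 × 1.5850 = 145.490 ms
Then RT(12) = 145.490 + 147.959 × log₂ 12 = 145.490 + 147.959 × 3.5850 ≈ 675.918 ms.

675.9 ms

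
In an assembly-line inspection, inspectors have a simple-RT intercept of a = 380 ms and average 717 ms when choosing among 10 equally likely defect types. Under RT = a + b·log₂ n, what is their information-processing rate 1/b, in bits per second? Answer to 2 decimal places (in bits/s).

9.86 bits/s

Choice component = 717 − 380 = 337 ms over log₂(10) = 3.3219 bits.
b = 337 / 3.3219 = 101.447 ms/bit, so 1/b = 9.857 bits/s.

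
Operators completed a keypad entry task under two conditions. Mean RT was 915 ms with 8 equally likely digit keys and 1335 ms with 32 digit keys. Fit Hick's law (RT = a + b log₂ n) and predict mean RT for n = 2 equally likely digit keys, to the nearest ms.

495 ms

RT is linear in log₂ n, so two points fix the line:
  b = (1335 − 915) / (log₂ 32 − log₂ 8) = 420 / (5 − 3) = 210 ms/bit
  a = 915 − 210 × 3 = 285 ms
Then RT(2) = 285 + 210 × log₂ 2 = 285 + 210 × 1 ≈ 495.000 ms.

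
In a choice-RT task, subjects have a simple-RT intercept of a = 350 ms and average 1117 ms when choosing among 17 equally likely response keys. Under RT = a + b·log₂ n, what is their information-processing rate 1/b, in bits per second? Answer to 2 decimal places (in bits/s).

Choice component = 1117 − 350 = 767 ms over log₂(17) = 4.0875 bits.
b = 767 / 4.0875 = 187.647 ms/bit, so 1/b = 5.329 bits/s.

5.33 bits/s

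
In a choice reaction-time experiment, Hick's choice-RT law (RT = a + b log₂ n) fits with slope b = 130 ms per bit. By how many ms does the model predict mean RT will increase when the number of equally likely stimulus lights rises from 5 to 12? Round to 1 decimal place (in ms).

ΔRT = (a + b log₂ n₂) − (a + b log₂ n₁) = b·(log₂ n₂ − log₂ n₁).
log₂(12) − log₂(5) = 3.5850 − 2.3219 = 1.2630.
ΔRT = 130 × 1.2630 = 164.194 ms.

164.2 ms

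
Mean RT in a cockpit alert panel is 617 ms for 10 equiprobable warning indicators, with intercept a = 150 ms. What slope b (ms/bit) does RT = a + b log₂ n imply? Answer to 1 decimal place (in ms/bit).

140.6 ms/bit

10 alternatives carry log₂ 10 = 3.3219 bits; the choice cost is 617 − 150 = 467 ms, so b = 467/3.3219 = 140.581 ms/bit.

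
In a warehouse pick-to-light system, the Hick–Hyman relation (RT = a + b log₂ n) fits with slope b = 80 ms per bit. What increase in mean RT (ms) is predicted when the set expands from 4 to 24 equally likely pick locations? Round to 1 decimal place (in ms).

206.8 ms

The intercept a cancels: ΔRT = b·(log₂ n₂ − log₂ n₁) = b·log₂(n₂/n₁).
log₂(24) − log₂(4) = 4.5850 − 2 = 2.5850.
ΔRT = 80 × 2.5850 = 206.797 ms.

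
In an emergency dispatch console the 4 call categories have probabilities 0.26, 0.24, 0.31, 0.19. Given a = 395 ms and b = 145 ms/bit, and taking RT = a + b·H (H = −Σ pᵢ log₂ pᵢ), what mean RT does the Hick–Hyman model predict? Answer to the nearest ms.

682 ms

Entropy contributions −pᵢ log₂ pᵢ: 0.5053, 0.4941, 0.5238, 0.4552; sum H = 1.9784 bits.
RT = a + bH = 395 + 145·1.9784 = 681.87 ms.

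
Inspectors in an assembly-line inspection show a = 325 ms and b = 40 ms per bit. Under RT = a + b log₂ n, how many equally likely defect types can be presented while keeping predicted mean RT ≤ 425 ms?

40·log₂ n ≤ 425 − 325 = 100, giving log₂ n ≤ 2.5000 and n ≤ 5.657. The largest whole number is 5.

5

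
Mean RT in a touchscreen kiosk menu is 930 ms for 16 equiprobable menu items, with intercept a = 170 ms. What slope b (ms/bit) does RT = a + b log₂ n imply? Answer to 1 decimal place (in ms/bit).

190.0 ms/bit

16 alternatives carry log₂ 16 = 4 bits; the choice cost is 930 − 170 = 760 ms, so b = 760/4 = 190.000 ms/bit.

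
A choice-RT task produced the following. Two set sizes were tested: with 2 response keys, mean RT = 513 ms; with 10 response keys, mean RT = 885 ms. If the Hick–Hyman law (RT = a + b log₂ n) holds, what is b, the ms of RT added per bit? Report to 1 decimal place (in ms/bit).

160.2 ms/bit

Slope: b = (885 − 513) / (log₂ 10 − log₂ 2) = 372/2.3219 = 160.212 ms/bit.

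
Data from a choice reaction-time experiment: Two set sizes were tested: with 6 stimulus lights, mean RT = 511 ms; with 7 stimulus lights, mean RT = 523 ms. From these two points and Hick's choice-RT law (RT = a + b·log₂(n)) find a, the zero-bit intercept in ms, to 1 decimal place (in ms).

Slope: b = (523 − 511) / (log₂ 7 − log₂ 6) = 12/0.2224 = 53.959 ms/bit.
a = RT₁ − b·log₂ n₁ = 511 − 53.959 × 2.5850 = 371.519 ms.

371.5 ms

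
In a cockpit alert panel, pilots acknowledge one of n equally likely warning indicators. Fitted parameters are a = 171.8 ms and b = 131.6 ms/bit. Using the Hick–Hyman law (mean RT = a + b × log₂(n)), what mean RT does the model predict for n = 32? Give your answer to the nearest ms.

830 ms

log₂(32) = 5 bits, so RT = 171.8 + 131.6 × 5 ≈ 829.800 ms.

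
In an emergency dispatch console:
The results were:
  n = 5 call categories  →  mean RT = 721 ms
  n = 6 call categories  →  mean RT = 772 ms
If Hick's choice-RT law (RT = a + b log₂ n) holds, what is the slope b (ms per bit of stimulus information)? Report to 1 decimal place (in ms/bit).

193.9 ms/bit

The slope on a log₂ axis is (772 − 721) / (2.5850 − 2.3219) = 193.891 ms/bit.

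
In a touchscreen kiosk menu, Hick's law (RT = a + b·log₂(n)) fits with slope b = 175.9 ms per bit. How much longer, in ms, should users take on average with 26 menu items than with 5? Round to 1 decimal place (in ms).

418.4 ms

ΔRT = (a + b log₂ n₂) − (a + b log₂ n₁) = b·(log₂ n₂ − log₂ n₁).
log₂(26) − log₂(5) = 4.7004 − 2.3219 = 2.3785.
ΔRT = 175.9 × 2.3785 = 418.380 ms.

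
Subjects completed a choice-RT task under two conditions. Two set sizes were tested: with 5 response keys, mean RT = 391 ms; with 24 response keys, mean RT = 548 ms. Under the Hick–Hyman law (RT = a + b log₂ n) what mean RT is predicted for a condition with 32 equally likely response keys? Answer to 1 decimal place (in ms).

576.8 ms

RT is linear in log₂ n, so two points fix the line:
  b = (548 − 391) / (log₂ 24 − log₂ 5) = 157 / (4.5850 − 2.3219) = 69.376 ms/bit
  a = 391 − 69.376 × 2.3219 = 229.914 ms
Then RT(32) = 229.914 + 69.376 × log₂ 32 = 229.914 + 69.376 × 5 ≈ 576.794 ms.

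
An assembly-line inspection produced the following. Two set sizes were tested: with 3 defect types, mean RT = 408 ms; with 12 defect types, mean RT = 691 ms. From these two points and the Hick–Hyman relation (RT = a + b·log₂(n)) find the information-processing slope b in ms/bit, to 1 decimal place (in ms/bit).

141.5 ms/bit

b = (RT₂ − RT₁)/(log₂ n₂ − log₂ n₁) = (691 − 408)/(3.5850 − 1.5850) = 141.500 ms/bit.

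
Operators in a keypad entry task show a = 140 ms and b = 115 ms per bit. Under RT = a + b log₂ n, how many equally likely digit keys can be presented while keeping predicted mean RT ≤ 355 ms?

3

115·log₂ n ≤ 355 − 140 = 215, giving log₂ n ≤ 1.8696 and n ≤ 3.654. The largest whole number is 3.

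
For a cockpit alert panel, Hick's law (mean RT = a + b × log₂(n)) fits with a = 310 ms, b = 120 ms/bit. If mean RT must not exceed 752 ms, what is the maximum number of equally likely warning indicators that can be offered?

12

Information budget: (752 − 310)/120 = 3.6833 bits, so n ≤ 2^3.6833 = 12.847 → at most 12.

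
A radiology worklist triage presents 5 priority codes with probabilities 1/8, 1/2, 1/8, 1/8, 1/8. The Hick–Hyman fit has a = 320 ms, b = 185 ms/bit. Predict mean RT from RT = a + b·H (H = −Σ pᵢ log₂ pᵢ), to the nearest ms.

690 ms

Each term −pᵢ log₂ pᵢ: 0.125·3 + 0.5·1 + 0.125·3 + 0.125·3 + 0.125·3; summed, H = 2.000 bits.
Mean RT = a + bH = 320 + 185·2.000 = 690.00 ms.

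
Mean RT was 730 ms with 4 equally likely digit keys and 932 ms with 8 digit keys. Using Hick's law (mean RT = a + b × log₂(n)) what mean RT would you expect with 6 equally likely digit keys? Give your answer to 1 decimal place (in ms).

848.2 ms

Fit slope and intercept:
  b = (932 − 730) / (log₂ 8 − log₂ 4) = 202 / (3 − 2) = 202.000 ms/bit
  a = 730 − 202.000 × 2 = 326.000 ms
Then RT(6) = 326.000 + 202.000 × log₂ 6 = 326.000 + 202.000 × 2.5850 ≈ 848.162 ms.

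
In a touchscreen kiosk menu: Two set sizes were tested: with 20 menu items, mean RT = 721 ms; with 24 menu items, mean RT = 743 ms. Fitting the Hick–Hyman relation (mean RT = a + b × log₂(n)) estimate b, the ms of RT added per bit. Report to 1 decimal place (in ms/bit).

The slope on a log₂ axis is (743 − 721) / (4.5850 − 4.3219) = 83.639 ms/bit.

83.6 ms/bit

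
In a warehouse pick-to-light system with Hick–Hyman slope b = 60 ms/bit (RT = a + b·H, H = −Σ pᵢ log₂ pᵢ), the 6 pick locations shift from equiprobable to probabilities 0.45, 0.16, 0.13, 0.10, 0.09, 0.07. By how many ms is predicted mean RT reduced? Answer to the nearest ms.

21 ms

Equiprobable entropy H₀ = log₂ 6 = 2.5850 bits.
Skewed entropy H = −Σ pᵢ log₂ pᵢ = 2.2375 bits.
ΔRT = b·(H₀ − H) = 60 × 0.3475 = 20.85 ms.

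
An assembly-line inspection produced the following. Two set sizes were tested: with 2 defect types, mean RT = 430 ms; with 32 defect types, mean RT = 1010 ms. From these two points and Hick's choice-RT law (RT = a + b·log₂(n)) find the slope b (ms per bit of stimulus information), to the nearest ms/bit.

The slope on a log₂ axis is (1010 − 430) / (5 − 1) = 145 ms/bit.

145 ms/bit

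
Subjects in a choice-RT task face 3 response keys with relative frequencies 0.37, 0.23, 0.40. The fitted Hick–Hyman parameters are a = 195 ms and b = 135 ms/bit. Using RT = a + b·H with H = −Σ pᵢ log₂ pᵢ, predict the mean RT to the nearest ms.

404 ms

Entropy contributions −pᵢ log₂ pᵢ: 0.5307, 0.4877, 0.5288; sum H = 1.5472 bits.
RT = a + bH = 195 + 135·1.5472 = 403.87 ms.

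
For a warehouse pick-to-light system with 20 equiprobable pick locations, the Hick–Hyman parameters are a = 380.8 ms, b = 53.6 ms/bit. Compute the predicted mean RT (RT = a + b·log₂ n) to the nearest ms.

612 ms

log₂(20) = 4.3219 bits, so RT = 380.8 + 53.6 × 4.3219 ≈ 612.455 ms.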